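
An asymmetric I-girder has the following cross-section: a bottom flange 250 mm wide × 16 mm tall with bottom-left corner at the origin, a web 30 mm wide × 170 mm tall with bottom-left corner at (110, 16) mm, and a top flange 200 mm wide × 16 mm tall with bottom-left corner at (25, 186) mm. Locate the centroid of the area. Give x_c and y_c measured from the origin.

bottom flange: A = 250 × 16 = 4000.00, centroid at (125.00, 8.00).
web: A = 30 × 170 = 5100.00, centroid at (125.00, 101.00).
top flange: A = 200 × 16 = 3200.00, centroid at (125.00, 194.00).
ΣA = 12300.00 mm²
ΣAx_c = (4000.00)(125.00) + (5100.00)(125.00) + (3200.00)(125.00) = 1537500.00 mm³
ΣAy_c = (4000.00)(8.00) + (5100.00)(101.00) + (3200.00)(194.00) = 1167900.00 mm³
x_c = 1537500.00 / 12300.00 = 125.00 mm
y_c = 1167900.00 / 12300.00 = 94.95 mm

x_c = 125.00 mm, y_c = 94.95 mm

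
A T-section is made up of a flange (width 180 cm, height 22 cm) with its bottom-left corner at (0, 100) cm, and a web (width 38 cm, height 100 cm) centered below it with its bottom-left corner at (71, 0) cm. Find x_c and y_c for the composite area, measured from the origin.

x_c = 90.00 cm, y_c = 81.13 cm

Part | A | x̄ᵢ | ȳᵢ | A·x̄ᵢ | A·ȳᵢ
web | 3800.00 | 90.00 | 50.00 | 342000.00 | 190000.00
flange | 3960.00 | 90.00 | 111.00 | 356400.00 | 439560.00
Σ | 7760.00 |  |  | 698400.00 | 629560.00
x_c = 698400.00 / 7760.00 = 90.00 cm
y_c = 629560.00 / 7760.00 = 81.13 cm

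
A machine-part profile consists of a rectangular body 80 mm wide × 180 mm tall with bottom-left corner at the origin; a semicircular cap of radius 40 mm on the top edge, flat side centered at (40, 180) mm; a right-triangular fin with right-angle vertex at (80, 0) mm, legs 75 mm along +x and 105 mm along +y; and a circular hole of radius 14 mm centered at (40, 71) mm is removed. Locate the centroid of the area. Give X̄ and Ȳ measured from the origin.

X̄ = 52.65 mm, Ȳ = 93.16 mm

rectangular body: A = 80 × 180 = 14400.00, centroid at (40.00, 90.00).
semicircular top: A = ½π·40² = 2513.27, centroid at (40.00, 196.98).
triangular fin: A = ½·75·105 = 3937.50, centroid at (105.00, 35.00).
hole: A = −π·14² = -615.75, centroid at (40.00, 71.00).
ΣA = 20235.02 mm²
ΣAX̄ = (14400.00)(40.00) + (2513.27)(40.00) + (3937.50)(105.00) + (-615.75)(40.00) = 1065338.38 mm³
ΣAȲ = (14400.00)(90.00) + (2513.27)(196.98) + (3937.50)(35.00) + (-615.75)(71.00) = 1885150.11 mm³
X̄ = 1065338.38 / 20235.02 = 52.65 mm
Ȳ = 1885150.11 / 20235.02 = 93.16 mm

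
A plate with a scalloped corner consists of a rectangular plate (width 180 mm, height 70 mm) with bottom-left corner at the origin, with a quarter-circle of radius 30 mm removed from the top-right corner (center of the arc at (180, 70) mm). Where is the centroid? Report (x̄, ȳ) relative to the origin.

x̄ = 85.41 mm, ȳ = 33.68 mm

plate: A = 180 × 70 = 12600.00, centroid at (90.00, 35.00).
removed quarter-circle: A = −¼π·30² = -706.86, centroid at (167.27, 57.27).
ΣA = 11893.14 mm²
ΣAx̄ = (12600.00)(90.00) + (-706.86)(167.27) = 1015765.50 mm³
ΣAȳ = (12600.00)(35.00) + (-706.86)(57.27) = 400519.92 mm³
x̄ = 1015765.50 / 11893.14 = 85.41 mm
ȳ = 400519.92 / 11893.14 = 33.68 mm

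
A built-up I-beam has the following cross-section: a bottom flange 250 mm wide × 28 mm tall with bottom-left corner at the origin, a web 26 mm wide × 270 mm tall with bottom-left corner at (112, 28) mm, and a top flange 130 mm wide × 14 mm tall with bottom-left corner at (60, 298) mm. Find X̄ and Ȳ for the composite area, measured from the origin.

X̄ = 125.00 mm, Ȳ = 113.47 mm

bottom flange: A = 250 × 28 = 7000.00, centroid at (125.00, 14.00).
web: A = 26 × 270 = 7020.00, centroid at (125.00, 163.00).
top flange: A = 130 × 14 = 1820.00, centroid at (125.00, 305.00).
ΣA = 15840.00 mm², ΣAX̄ = 1980000.00 mm³, ΣAȲ = 1797360.00 mm³.
X̄ = 1980000.00/15840.00 = 125.00 mm; Ȳ = 1797360.00/15840.00 = 113.47 mm.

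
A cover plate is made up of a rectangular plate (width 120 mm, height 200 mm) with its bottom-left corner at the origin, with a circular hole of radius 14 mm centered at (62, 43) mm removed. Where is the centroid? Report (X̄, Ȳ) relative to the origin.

X̄ = 59.95 mm, Ȳ = 101.50 mm

plate: A = 120 × 200 = 24000.00, centroid at (60.00, 100.00).
hole: A = −π·14² = -615.75, centroid at (62.00, 43.00).
ΣA = 23384.25 mm², ΣAX̄ = 1401823.37 mm³, ΣAȲ = 2373522.66 mm³.
X̄ = 1401823.37/23384.25 = 59.95 mm; Ȳ = 2373522.66/23384.25 = 101.50 mm.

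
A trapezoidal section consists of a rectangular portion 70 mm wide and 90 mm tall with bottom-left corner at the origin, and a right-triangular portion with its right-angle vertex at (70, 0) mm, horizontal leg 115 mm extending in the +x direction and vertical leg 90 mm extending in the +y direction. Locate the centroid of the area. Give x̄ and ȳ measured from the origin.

x̄ = 68.07 mm, ȳ = 38.24 mm

Part | A | x̄ᵢ | ȳᵢ | A·x̄ᵢ | A·ȳᵢ
rectangular portion | 6300.00 | 35.00 | 45.00 | 220500.00 | 283500.00
triangular portion | 5175.00 | 108.33 | 30.00 | 560625.00 | 155250.00
Σ | 11475.00 |  |  | 781125.00 | 438750.00
x̄ = 781125.00 / 11475.00 = 68.07 mm
ȳ = 438750.00 / 11475.00 = 38.24 mm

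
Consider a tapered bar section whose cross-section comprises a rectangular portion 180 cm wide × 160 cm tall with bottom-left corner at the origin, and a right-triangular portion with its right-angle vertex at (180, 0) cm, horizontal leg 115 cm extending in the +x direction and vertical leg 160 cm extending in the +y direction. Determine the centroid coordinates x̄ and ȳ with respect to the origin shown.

rectangular portion: A = 180 × 160 = 28800.00, centroid at (90.00, 80.00).
triangular portion: A = ½·115·160 = 9200.00, centroid at (218.33, 53.33).
ΣA = 38000.00 cm², ΣAx̄ = 4600666.67 cm³, ΣAȳ = 2794666.67 cm³.
x̄ = 4600666.67/38000.00 = 121.07 cm; ȳ = 2794666.67/38000.00 = 73.54 cm.

x̄ = 121.07 cm, ȳ = 73.54 cm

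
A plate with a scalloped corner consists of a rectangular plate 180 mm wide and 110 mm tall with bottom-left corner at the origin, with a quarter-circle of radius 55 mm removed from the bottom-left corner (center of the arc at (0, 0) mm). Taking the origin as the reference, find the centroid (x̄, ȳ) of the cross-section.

x̄ = 99.09 mm, ȳ = 59.32 mm

Part | A | x̄ᵢ | ȳᵢ | A·x̄ᵢ | A·ȳᵢ
plate | 19800.00 | 90.00 | 55.00 | 1782000.00 | 1089000.00
removed quarter-circle | -2375.83 | 23.34 | 23.34 | -55458.33 | -55458.33
Σ | 17424.17 |  |  | 1726541.67 | 1033541.67
x̄ = 1726541.67 / 17424.17 = 99.09 mm
ȳ = 1033541.67 / 17424.17 = 59.32 mm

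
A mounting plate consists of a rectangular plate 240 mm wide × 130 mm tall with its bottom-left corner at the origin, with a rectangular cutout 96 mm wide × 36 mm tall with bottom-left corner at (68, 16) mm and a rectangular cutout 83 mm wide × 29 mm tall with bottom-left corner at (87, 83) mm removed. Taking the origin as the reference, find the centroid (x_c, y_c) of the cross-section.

plate: A = 240 × 130 = 31200.00, centroid at (120.00, 65.00).
hole 1: A = −(96 × 36) = -3456.00, centroid at (116.00, 34.00).
hole 2: A = −(83 × 29) = -2407.00, centroid at (128.50, 97.50).
ΣA = 25337.00 mm², ΣAx_c = 3033804.50 mm³, ΣAy_c = 1675813.50 mm³.
x_c = 3033804.50/25337.00 = 119.74 mm; y_c = 1675813.50/25337.00 = 66.14 mm.

x_c = 119.74 mm, y_c = 66.14 mm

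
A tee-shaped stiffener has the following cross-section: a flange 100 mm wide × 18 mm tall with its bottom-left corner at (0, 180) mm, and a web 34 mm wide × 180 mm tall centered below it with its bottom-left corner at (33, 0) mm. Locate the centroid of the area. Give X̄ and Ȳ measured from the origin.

web: A = 34 × 180 = 6120.00, centroid at (50.00, 90.00).
flange: A = 100 × 18 = 1800.00, centroid at (50.00, 189.00).
ΣA = 7920.00 mm², ΣAX̄ = 396000.00 mm³, ΣAȲ = 891000.00 mm³.
X̄ = 396000.00/7920.00 = 50.00 mm; Ȳ = 891000.00/7920.00 = 112.50 mm.

X̄ = 50.00 mm, Ȳ = 112.50 mm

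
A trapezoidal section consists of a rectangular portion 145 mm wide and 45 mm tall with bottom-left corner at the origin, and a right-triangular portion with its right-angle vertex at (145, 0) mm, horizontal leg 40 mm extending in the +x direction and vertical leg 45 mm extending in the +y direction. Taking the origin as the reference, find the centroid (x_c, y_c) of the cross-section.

Part | A | x̄ᵢ | ȳᵢ | A·x̄ᵢ | A·ȳᵢ
rectangular portion | 6525.00 | 72.50 | 22.50 | 473062.50 | 146812.50
triangular portion | 900.00 | 158.33 | 15.00 | 142500.00 | 13500.00
Σ | 7425.00 |  |  | 615562.50 | 160312.50
x_c = 615562.50 / 7425.00 = 82.90 mm
y_c = 160312.50 / 7425.00 = 21.59 mm

x_c = 82.90 mm, y_c = 21.59 mm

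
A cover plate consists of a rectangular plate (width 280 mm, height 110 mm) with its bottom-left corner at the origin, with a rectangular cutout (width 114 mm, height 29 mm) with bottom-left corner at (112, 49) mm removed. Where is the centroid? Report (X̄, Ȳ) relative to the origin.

X̄ = 136.51 mm, Ȳ = 53.98 mm

plate: A = 280 × 110 = 30800.00, centroid at (140.00, 55.00).
hole: A = −(114 × 29) = -3306.00, centroid at (169.00, 63.50).
ΣA = 27494.00 mm²
ΣAX̄ = (30800.00)(140.00) + (-3306.00)(169.00) = 3753286.00 mm³
ΣAȲ = (30800.00)(55.00) + (-3306.00)(63.50) = 1484069.00 mm³
X̄ = 3753286.00 / 27494.00 = 136.51 mm
Ȳ = 1484069.00 / 27494.00 = 53.98 mm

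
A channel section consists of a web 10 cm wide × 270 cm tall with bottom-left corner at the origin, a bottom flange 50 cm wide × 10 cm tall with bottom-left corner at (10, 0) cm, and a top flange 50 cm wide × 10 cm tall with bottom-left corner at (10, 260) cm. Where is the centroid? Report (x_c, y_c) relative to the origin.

x_c = 13.11 cm, y_c = 135.00 cm

web: A = 10 × 270 = 2700.00, centroid at (5.00, 135.00).
bottom flange: A = 50 × 10 = 500.00, centroid at (35.00, 5.00).
top flange: A = 50 × 10 = 500.00, centroid at (35.00, 265.00).
ΣA = 3700.00 cm²
ΣAx_c = (2700.00)(5.00) + (500.00)(35.00) + (500.00)(35.00) = 48500.00 cm³
ΣAy_c = (2700.00)(135.00) + (500.00)(5.00) + (500.00)(265.00) = 499500.00 cm³
x_c = 48500.00 / 3700.00 = 13.11 cm
y_c = 499500.00 / 3700.00 = 135.00 cm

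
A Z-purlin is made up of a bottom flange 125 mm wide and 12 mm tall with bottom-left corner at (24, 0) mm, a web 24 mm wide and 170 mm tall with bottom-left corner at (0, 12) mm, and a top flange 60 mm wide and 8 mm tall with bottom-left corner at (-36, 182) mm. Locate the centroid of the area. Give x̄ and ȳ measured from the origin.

Part | A | x̄ᵢ | ȳᵢ | A·x̄ᵢ | A·ȳᵢ
bottom flange | 1500.00 | 86.50 | 6.00 | 129750.00 | 9000.00
web | 4080.00 | 12.00 | 97.00 | 48960.00 | 395760.00
top flange | 480.00 | -6.00 | 186.00 | -2880.00 | 89280.00
Σ | 6060.00 |  |  | 175830.00 | 494040.00
x̄ = 175830.00 / 6060.00 = 29.01 mm
ȳ = 494040.00 / 6060.00 = 81.52 mm

x̄ = 29.01 mm, ȳ = 81.52 mm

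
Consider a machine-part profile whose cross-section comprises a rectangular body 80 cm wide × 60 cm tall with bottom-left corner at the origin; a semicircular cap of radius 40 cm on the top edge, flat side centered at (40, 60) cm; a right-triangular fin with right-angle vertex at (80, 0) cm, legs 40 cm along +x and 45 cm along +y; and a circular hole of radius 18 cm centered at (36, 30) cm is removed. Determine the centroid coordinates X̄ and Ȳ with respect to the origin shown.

Part | A | x̄ᵢ | ȳᵢ | A·x̄ᵢ | A·ȳᵢ
rectangular body | 4800.00 | 40.00 | 30.00 | 192000.00 | 144000.00
semicircular top | 2513.27 | 40.00 | 76.98 | 100530.96 | 193463.11
triangular fin | 900.00 | 93.33 | 15.00 | 84000.00 | 13500.00
hole | -1017.88 | 36.00 | 30.00 | -36643.54 | -30536.28
Σ | 7195.40 |  |  | 339887.43 | 320426.83
X̄ = 339887.43 / 7195.40 = 47.24 cm
Ȳ = 320426.83 / 7195.40 = 44.53 cm

X̄ = 47.24 cm, Ȳ = 44.53 cm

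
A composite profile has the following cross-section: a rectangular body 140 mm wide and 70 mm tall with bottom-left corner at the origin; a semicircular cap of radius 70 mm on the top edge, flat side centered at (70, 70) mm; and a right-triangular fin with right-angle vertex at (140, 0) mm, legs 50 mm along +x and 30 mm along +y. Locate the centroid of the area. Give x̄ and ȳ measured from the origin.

x̄ = 73.56 mm, ȳ = 61.27 mm

rectangular body: A = 140 × 70 = 9800.00, centroid at (70.00, 35.00).
semicircular top: A = ½π·70² = 7696.90, centroid at (70.00, 99.71).
triangular fin: A = ½·50·30 = 750.00, centroid at (156.67, 10.00).
ΣA = 18246.90 mm²
ΣAx̄ = (9800.00)(70.00) + (7696.90)(70.00) + (750.00)(156.67) = 1342283.14 mm³
ΣAȳ = (9800.00)(35.00) + (7696.90)(99.71) + (750.00)(10.00) = 1117949.81 mm³
x̄ = 1342283.14 / 18246.90 = 73.56 mm
ȳ = 1117949.81 / 18246.90 = 61.27 mm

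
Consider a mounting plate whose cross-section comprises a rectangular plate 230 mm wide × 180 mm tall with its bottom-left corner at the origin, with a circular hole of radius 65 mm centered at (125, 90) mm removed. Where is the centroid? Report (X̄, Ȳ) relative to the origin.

plate: A = 230 × 180 = 41400.00, centroid at (115.00, 90.00).
hole: A = −π·65² = -13273.23, centroid at (125.00, 90.00).
ΣA = 28126.77 mm², ΣAX̄ = 3101846.38 mm³, ΣAȲ = 2531409.39 mm³.
X̄ = 3101846.38/28126.77 = 110.28 mm; Ȳ = 2531409.39/28126.77 = 90.00 mm.

X̄ = 110.28 mm, Ȳ = 90.00 mm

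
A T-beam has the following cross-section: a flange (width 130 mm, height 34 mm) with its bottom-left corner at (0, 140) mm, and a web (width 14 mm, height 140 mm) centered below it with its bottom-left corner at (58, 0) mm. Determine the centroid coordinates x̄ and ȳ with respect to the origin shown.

x̄ = 65.00 mm, ȳ = 130.27 mm

web: A = 14 × 140 = 1960.00, centroid at (65.00, 70.00).
flange: A = 130 × 34 = 4420.00, centroid at (65.00, 157.00).
ΣA = 6380.00 mm²
ΣAx̄ = (1960.00)(65.00) + (4420.00)(65.00) = 414700.00 mm³
ΣAȳ = (1960.00)(70.00) + (4420.00)(157.00) = 831140.00 mm³
x̄ = 414700.00 / 6380.00 = 65.00 mm
ȳ = 831140.00 / 6380.00 = 130.27 mm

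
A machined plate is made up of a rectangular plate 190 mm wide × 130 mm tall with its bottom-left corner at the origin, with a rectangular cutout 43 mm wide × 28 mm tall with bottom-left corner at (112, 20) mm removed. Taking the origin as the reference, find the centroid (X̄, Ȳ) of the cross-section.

plate: A = 190 × 130 = 24700.00, centroid at (95.00, 65.00).
hole: A = −(43 × 28) = -1204.00, centroid at (133.50, 34.00).
ΣA = 23496.00 mm², ΣAX̄ = 2185766.00 mm³, ΣAȲ = 1564564.00 mm³.
X̄ = 2185766.00/23496.00 = 93.03 mm; Ȳ = 1564564.00/23496.00 = 66.59 mm.

X̄ = 93.03 mm, Ȳ = 66.59 mm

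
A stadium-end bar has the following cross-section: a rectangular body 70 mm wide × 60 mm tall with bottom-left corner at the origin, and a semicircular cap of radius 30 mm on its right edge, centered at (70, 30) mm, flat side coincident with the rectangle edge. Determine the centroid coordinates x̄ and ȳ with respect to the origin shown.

x̄ = 47.02 mm, ȳ = 30.00 mm

rectangular body: A = 70 × 60 = 4200.00, centroid at (35.00, 30.00).
semicircular end: A = ½π·30² = 1413.72, centroid at (82.73, 30.00).
ΣA = 5613.72 mm², ΣAx̄ = 263960.17 mm³, ΣAȳ = 168411.50 mm³.
x̄ = 263960.17/5613.72 = 47.02 mm; ȳ = 168411.50/5613.72 = 30.00 mm.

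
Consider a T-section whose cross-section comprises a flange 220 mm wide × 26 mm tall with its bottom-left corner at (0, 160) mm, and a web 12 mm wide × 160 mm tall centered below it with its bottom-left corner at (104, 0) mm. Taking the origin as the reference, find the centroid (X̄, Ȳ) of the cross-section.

X̄ = 110.00 mm, Ȳ = 149.63 mm

web: A = 12 × 160 = 1920.00, centroid at (110.00, 80.00).
flange: A = 220 × 26 = 5720.00, centroid at (110.00, 173.00).
ΣA = 7640.00 mm², ΣAX̄ = 840400.00 mm³, ΣAȲ = 1143160.00 mm³.
X̄ = 840400.00/7640.00 = 110.00 mm; Ȳ = 1143160.00/7640.00 = 149.63 mm.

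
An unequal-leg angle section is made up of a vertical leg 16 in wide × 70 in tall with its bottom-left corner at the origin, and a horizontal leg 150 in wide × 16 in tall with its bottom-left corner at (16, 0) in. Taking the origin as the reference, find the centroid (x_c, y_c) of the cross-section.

Part | A | x̄ᵢ | ȳᵢ | A·x̄ᵢ | A·ȳᵢ
vertical leg | 1120.00 | 8.00 | 35.00 | 8960.00 | 39200.00
horizontal leg | 2400.00 | 91.00 | 8.00 | 218400.00 | 19200.00
Σ | 3520.00 |  |  | 227360.00 | 58400.00
x_c = 227360.00 / 3520.00 = 64.59 in
y_c = 58400.00 / 3520.00 = 16.59 in

x_c = 64.59 in, y_c = 16.59 in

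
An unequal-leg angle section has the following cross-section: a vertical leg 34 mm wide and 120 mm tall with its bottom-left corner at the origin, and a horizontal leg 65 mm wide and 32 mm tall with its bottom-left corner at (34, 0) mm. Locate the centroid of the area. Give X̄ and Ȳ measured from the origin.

vertical leg: A = 34 × 120 = 4080.00, centroid at (17.00, 60.00).
horizontal leg: A = 65 × 32 = 2080.00, centroid at (66.50, 16.00).
ΣA = 6160.00 mm²
ΣAX̄ = (4080.00)(17.00) + (2080.00)(66.50) = 207680.00 mm³
ΣAȲ = (4080.00)(60.00) + (2080.00)(16.00) = 278080.00 mm³
X̄ = 207680.00 / 6160.00 = 33.71 mm
Ȳ = 278080.00 / 6160.00 = 45.14 mm

X̄ = 33.71 mm, Ȳ = 45.14 mm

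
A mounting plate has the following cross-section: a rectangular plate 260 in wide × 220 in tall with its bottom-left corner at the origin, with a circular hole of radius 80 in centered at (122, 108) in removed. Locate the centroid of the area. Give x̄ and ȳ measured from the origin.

plate: A = 260 × 220 = 57200.00, centroid at (130.00, 110.00).
hole: A = −π·80² = -20106.19, centroid at (122.00, 108.00).
ΣA = 37093.81 in²
ΣAx̄ = (57200.00)(130.00) + (-20106.19)(122.00) = 4983044.46 in³
ΣAȳ = (57200.00)(110.00) + (-20106.19)(108.00) = 4120531.16 in³
x̄ = 4983044.46 / 37093.81 = 134.34 in
ȳ = 4120531.16 / 37093.81 = 111.08 in

x̄ = 134.34 in, ȳ = 111.08 in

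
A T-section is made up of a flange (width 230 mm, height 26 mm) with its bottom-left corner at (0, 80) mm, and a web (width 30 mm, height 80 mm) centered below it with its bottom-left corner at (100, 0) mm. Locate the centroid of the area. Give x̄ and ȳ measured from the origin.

web: A = 30 × 80 = 2400.00, centroid at (115.00, 40.00).
flange: A = 230 × 26 = 5980.00, centroid at (115.00, 93.00).
ΣA = 8380.00 mm², ΣAx̄ = 963700.00 mm³, ΣAȳ = 652140.00 mm³.
x̄ = 963700.00/8380.00 = 115.00 mm; ȳ = 652140.00/8380.00 = 77.82 mm.

x̄ = 115.00 mm, ȳ = 77.82 mm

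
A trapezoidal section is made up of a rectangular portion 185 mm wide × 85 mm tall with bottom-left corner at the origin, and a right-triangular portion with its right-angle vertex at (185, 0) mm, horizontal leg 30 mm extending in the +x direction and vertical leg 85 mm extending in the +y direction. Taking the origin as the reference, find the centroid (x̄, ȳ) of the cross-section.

x̄ = 100.19 mm, ȳ = 41.44 mm

rectangular portion: A = 185 × 85 = 15725.00, centroid at (92.50, 42.50).
triangular portion: A = ½·30·85 = 1275.00, centroid at (195.00, 28.33).
ΣA = 17000.00 mm²
ΣAx̄ = (15725.00)(92.50) + (1275.00)(195.00) = 1703187.50 mm³
ΣAȳ = (15725.00)(42.50) + (1275.00)(28.33) = 704437.50 mm³
x̄ = 1703187.50 / 17000.00 = 100.19 mm
ȳ = 704437.50 / 17000.00 = 41.44 mm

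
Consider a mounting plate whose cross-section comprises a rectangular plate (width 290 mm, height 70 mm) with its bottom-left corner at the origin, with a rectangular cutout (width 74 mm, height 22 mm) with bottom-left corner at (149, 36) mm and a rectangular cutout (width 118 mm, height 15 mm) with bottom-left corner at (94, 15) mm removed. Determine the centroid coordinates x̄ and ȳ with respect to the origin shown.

plate: A = 290 × 70 = 20300.00, centroid at (145.00, 35.00).
hole 1: A = −(74 × 22) = -1628.00, centroid at (186.00, 47.00).
hole 2: A = −(118 × 15) = -1770.00, centroid at (153.00, 22.50).
ΣA = 16902.00 mm², ΣAx̄ = 2369882.00 mm³, ΣAȳ = 594159.00 mm³.
x̄ = 2369882.00/16902.00 = 140.21 mm; ȳ = 594159.00/16902.00 = 35.15 mm.

x̄ = 140.21 mm, ȳ = 35.15 mm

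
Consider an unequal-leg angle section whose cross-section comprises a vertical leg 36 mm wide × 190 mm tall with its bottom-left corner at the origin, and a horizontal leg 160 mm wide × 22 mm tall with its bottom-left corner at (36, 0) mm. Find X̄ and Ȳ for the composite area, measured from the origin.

X̄ = 51.30 mm, Ȳ = 66.46 mm

vertical leg: A = 36 × 190 = 6840.00, centroid at (18.00, 95.00).
horizontal leg: A = 160 × 22 = 3520.00, centroid at (116.00, 11.00).
ΣA = 10360.00 mm², ΣAX̄ = 531440.00 mm³, ΣAȲ = 688520.00 mm³.
X̄ = 531440.00/10360.00 = 51.30 mm; Ȳ = 688520.00/10360.00 = 66.46 mm.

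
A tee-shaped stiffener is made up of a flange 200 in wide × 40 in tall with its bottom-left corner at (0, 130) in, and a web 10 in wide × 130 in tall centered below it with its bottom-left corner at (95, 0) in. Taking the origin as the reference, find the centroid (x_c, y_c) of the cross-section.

Part | A | x̄ᵢ | ȳᵢ | A·x̄ᵢ | A·ȳᵢ
web | 1300.00 | 100.00 | 65.00 | 130000.00 | 84500.00
flange | 8000.00 | 100.00 | 150.00 | 800000.00 | 1200000.00
Σ | 9300.00 |  |  | 930000.00 | 1284500.00
x_c = 930000.00 / 9300.00 = 100.00 in
y_c = 1284500.00 / 9300.00 = 138.12 in

x_c = 100.00 in, y_c = 138.12 in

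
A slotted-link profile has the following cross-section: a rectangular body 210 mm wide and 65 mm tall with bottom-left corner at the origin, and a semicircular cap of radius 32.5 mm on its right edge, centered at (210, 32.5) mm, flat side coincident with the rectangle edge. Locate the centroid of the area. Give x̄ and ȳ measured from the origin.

rectangular body: A = 210 × 65 = 13650.00, centroid at (105.00, 32.50).
semicircular end: A = ½π·32.5² = 1659.15, centroid at (223.79, 32.50).
ΣA = 15309.15 mm², ΣAx̄ = 1804557.68 mm³, ΣAȳ = 497547.49 mm³.
x̄ = 1804557.68/15309.15 = 117.87 mm; ȳ = 497547.49/15309.15 = 32.50 mm.

x̄ = 117.87 mm, ȳ = 32.50 mm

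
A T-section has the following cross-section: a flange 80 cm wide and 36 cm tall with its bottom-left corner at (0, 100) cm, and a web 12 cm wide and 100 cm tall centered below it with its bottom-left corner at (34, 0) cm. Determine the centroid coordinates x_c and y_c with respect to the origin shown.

web: A = 12 × 100 = 1200.00, centroid at (40.00, 50.00).
flange: A = 80 × 36 = 2880.00, centroid at (40.00, 118.00).
ΣA = 4080.00 cm², ΣAx_c = 163200.00 cm³, ΣAy_c = 399840.00 cm³.
x_c = 163200.00/4080.00 = 40.00 cm; y_c = 399840.00/4080.00 = 98.00 cm.

x_c = 40.00 cm, y_c = 98.00 cm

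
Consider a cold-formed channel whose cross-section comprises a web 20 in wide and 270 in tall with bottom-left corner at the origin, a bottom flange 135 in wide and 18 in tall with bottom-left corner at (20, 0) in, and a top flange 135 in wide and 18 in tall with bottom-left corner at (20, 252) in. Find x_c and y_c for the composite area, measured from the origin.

web: A = 20 × 270 = 5400.00, centroid at (10.00, 135.00).
bottom flange: A = 135 × 18 = 2430.00, centroid at (87.50, 9.00).
top flange: A = 135 × 18 = 2430.00, centroid at (87.50, 261.00).
ΣA = 10260.00 in², ΣAx_c = 479250.00 in³, ΣAy_c = 1385100.00 in³.
x_c = 479250.00/10260.00 = 46.71 in; y_c = 1385100.00/10260.00 = 135.00 in.

x_c = 46.71 in, y_c = 135.00 in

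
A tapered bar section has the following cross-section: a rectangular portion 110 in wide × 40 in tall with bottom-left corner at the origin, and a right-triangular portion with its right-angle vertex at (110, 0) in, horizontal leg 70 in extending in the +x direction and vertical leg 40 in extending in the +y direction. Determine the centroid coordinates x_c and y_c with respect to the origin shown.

x_c = 73.91 in, y_c = 18.39 in

rectangular portion: A = 110 × 40 = 4400.00, centroid at (55.00, 20.00).
triangular portion: A = ½·70·40 = 1400.00, centroid at (133.33, 13.33).
ΣA = 5800.00 in²
ΣAx_c = (4400.00)(55.00) + (1400.00)(133.33) = 428666.67 in³
ΣAy_c = (4400.00)(20.00) + (1400.00)(13.33) = 106666.67 in³
x_c = 428666.67 / 5800.00 = 73.91 in
y_c = 106666.67 / 5800.00 = 18.39 in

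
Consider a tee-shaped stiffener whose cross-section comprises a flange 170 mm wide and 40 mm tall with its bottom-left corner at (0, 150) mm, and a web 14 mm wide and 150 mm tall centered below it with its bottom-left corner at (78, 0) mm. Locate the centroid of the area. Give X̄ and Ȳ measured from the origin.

X̄ = 85.00 mm, Ȳ = 147.58 mm

web: A = 14 × 150 = 2100.00, centroid at (85.00, 75.00).
flange: A = 170 × 40 = 6800.00, centroid at (85.00, 170.00).
ΣA = 8900.00 mm², ΣAX̄ = 756500.00 mm³, ΣAȲ = 1313500.00 mm³.
X̄ = 756500.00/8900.00 = 85.00 mm; Ȳ = 1313500.00/8900.00 = 147.58 mm.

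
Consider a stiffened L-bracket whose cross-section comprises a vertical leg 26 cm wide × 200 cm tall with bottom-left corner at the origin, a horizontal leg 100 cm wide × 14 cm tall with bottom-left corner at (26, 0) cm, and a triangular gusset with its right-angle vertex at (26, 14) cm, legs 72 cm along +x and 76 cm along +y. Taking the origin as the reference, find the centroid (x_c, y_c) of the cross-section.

x_c = 33.29 cm, y_c = 68.28 cm

vertical leg: A = 26 × 200 = 5200.00, centroid at (13.00, 100.00).
horizontal leg: A = 100 × 14 = 1400.00, centroid at (76.00, 7.00).
gusset: A = ½·72·76 = 2736.00, centroid at (50.00, 39.33).
ΣA = 9336.00 cm²
ΣAx_c = (5200.00)(13.00) + (1400.00)(76.00) + (2736.00)(50.00) = 310800.00 cm³
ΣAy_c = (5200.00)(100.00) + (1400.00)(7.00) + (2736.00)(39.33) = 637416.00 cm³
x_c = 310800.00 / 9336.00 = 33.29 cm
y_c = 637416.00 / 9336.00 = 68.28 cm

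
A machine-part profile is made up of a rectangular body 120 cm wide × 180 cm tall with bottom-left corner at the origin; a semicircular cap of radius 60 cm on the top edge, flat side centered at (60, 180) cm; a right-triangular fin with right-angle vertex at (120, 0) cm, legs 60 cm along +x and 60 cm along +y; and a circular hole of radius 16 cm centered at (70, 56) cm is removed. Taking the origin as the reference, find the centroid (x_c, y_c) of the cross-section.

x_c = 64.81 cm, y_c = 109.62 cm

rectangular body: A = 120 × 180 = 21600.00, centroid at (60.00, 90.00).
semicircular top: A = ½π·60² = 5654.87, centroid at (60.00, 205.46).
triangular fin: A = ½·60·60 = 1800.00, centroid at (140.00, 20.00).
hole: A = −π·16² = -804.25, centroid at (70.00, 56.00).
ΣA = 28250.62 cm²
ΣAx_c = (21600.00)(60.00) + (5654.87)(60.00) + (1800.00)(140.00) + (-804.25)(70.00) = 1830994.67 cm³
ΣAy_c = (21600.00)(90.00) + (5654.87)(205.46) + (1800.00)(20.00) + (-804.25)(56.00) = 3096838.15 cm³
x_c = 1830994.67 / 28250.62 = 64.81 cm
y_c = 3096838.15 / 28250.62 = 109.62 cm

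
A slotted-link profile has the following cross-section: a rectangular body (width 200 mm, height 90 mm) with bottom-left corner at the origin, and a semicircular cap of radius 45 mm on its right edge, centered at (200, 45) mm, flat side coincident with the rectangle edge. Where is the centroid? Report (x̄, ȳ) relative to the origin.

Part | A | x̄ᵢ | ȳᵢ | A·x̄ᵢ | A·ȳᵢ
rectangular body | 18000.00 | 100.00 | 45.00 | 1800000.00 | 810000.00
semicircular end | 3180.86 | 219.10 | 45.00 | 696922.51 | 143138.82
Σ | 21180.86 |  |  | 2496922.51 | 953138.82
x̄ = 2496922.51 / 21180.86 = 117.89 mm
ȳ = 953138.82 / 21180.86 = 45.00 mm

x̄ = 117.89 mm, ȳ = 45.00 mm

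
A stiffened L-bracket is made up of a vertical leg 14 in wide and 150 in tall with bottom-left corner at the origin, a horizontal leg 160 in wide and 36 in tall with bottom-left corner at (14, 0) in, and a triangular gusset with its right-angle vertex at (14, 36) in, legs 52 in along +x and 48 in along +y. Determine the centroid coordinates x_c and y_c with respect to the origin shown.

x_c = 65.35 in, y_c = 35.80 in

vertical leg: A = 14 × 150 = 2100.00, centroid at (7.00, 75.00).
horizontal leg: A = 160 × 36 = 5760.00, centroid at (94.00, 18.00).
gusset: A = ½·52·48 = 1248.00, centroid at (31.33, 52.00).
ΣA = 9108.00 in²
ΣAx_c = (2100.00)(7.00) + (5760.00)(94.00) + (1248.00)(31.33) = 595244.00 in³
ΣAy_c = (2100.00)(75.00) + (5760.00)(18.00) + (1248.00)(52.00) = 326076.00 in³
x_c = 595244.00 / 9108.00 = 65.35 in
y_c = 326076.00 / 9108.00 = 35.80 in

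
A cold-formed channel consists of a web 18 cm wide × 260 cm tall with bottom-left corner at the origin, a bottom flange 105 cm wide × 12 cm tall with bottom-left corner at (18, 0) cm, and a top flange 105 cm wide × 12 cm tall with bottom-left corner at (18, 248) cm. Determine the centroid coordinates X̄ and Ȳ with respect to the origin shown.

web: A = 18 × 260 = 4680.00, centroid at (9.00, 130.00).
bottom flange: A = 105 × 12 = 1260.00, centroid at (70.50, 6.00).
top flange: A = 105 × 12 = 1260.00, centroid at (70.50, 254.00).
ΣA = 7200.00 cm²
ΣAX̄ = (4680.00)(9.00) + (1260.00)(70.50) + (1260.00)(70.50) = 219780.00 cm³
ΣAȲ = (4680.00)(130.00) + (1260.00)(6.00) + (1260.00)(254.00) = 936000.00 cm³
X̄ = 219780.00 / 7200.00 = 30.52 cm
Ȳ = 936000.00 / 7200.00 = 130.00 cm

X̄ = 30.52 cm, Ȳ = 130.00 cm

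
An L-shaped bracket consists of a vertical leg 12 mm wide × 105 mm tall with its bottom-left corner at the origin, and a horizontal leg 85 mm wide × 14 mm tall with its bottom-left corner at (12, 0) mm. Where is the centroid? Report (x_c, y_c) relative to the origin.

Part | A | x̄ᵢ | ȳᵢ | A·x̄ᵢ | A·ȳᵢ
vertical leg | 1260.00 | 6.00 | 52.50 | 7560.00 | 66150.00
horizontal leg | 1190.00 | 54.50 | 7.00 | 64855.00 | 8330.00
Σ | 2450.00 |  |  | 72415.00 | 74480.00
x_c = 72415.00 / 2450.00 = 29.56 mm
y_c = 74480.00 / 2450.00 = 30.40 mm

x_c = 29.56 mm, y_c = 30.40 mm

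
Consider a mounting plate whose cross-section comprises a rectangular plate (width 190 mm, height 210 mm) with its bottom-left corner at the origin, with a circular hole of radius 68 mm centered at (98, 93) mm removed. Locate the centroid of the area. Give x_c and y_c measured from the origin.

Part | A | x̄ᵢ | ȳᵢ | A·x̄ᵢ | A·ȳᵢ
plate | 39900.00 | 95.00 | 105.00 | 3790500.00 | 4189500.00
hole | -14526.72 | 98.00 | 93.00 | -1423618.99 | -1350985.37
Σ | 25373.28 |  |  | 2366881.01 | 2838514.63
x_c = 2366881.01 / 25373.28 = 93.28 mm
y_c = 2838514.63 / 25373.28 = 111.87 mm

x_c = 93.28 mm, y_c = 111.87 mm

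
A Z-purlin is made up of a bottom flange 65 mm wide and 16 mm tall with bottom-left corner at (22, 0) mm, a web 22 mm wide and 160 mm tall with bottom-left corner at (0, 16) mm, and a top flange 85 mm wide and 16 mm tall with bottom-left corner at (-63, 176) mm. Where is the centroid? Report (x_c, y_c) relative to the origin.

x_c = 11.41 mm, y_c = 100.76 mm

bottom flange: A = 65 × 16 = 1040.00, centroid at (54.50, 8.00).
web: A = 22 × 160 = 3520.00, centroid at (11.00, 96.00).
top flange: A = 85 × 16 = 1360.00, centroid at (-20.50, 184.00).
ΣA = 5920.00 mm²
ΣAx_c = (1040.00)(54.50) + (3520.00)(11.00) + (1360.00)(-20.50) = 67520.00 mm³
ΣAy_c = (1040.00)(8.00) + (3520.00)(96.00) + (1360.00)(184.00) = 596480.00 mm³
x_c = 67520.00 / 5920.00 = 11.41 mm
y_c = 596480.00 / 5920.00 = 100.76 mm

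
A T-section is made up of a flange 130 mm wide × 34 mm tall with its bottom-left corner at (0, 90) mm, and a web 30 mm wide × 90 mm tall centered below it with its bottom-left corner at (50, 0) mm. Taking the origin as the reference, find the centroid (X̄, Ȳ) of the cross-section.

X̄ = 65.00 mm, Ȳ = 83.49 mm

web: A = 30 × 90 = 2700.00, centroid at (65.00, 45.00).
flange: A = 130 × 34 = 4420.00, centroid at (65.00, 107.00).
ΣA = 7120.00 mm²
ΣAX̄ = (2700.00)(65.00) + (4420.00)(65.00) = 462800.00 mm³
ΣAȲ = (2700.00)(45.00) + (4420.00)(107.00) = 594440.00 mm³
X̄ = 462800.00 / 7120.00 = 65.00 mm
Ȳ = 594440.00 / 7120.00 = 83.49 mm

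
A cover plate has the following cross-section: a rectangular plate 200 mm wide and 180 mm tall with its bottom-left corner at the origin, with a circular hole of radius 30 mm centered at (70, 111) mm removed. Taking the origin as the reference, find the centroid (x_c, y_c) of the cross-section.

plate: A = 200 × 180 = 36000.00, centroid at (100.00, 90.00).
hole: A = −π·30² = -2827.43, centroid at (70.00, 111.00).
ΣA = 33172.57 mm²
ΣAx_c = (36000.00)(100.00) + (-2827.43)(70.00) = 3402079.66 mm³
ΣAy_c = (36000.00)(90.00) + (-2827.43)(111.00) = 2926154.89 mm³
x_c = 3402079.66 / 33172.57 = 102.56 mm
y_c = 2926154.89 / 33172.57 = 88.21 mm

x_c = 102.56 mm, y_c = 88.21 mm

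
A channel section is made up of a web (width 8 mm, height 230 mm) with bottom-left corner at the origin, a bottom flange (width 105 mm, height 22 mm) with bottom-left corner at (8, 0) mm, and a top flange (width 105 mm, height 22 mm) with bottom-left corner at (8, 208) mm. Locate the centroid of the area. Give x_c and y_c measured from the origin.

x_c = 44.41 mm, y_c = 115.00 mm

Part | A | x̄ᵢ | ȳᵢ | A·x̄ᵢ | A·ȳᵢ
web | 1840.00 | 4.00 | 115.00 | 7360.00 | 211600.00
bottom flange | 2310.00 | 60.50 | 11.00 | 139755.00 | 25410.00
top flange | 2310.00 | 60.50 | 219.00 | 139755.00 | 505890.00
Σ | 6460.00 |  |  | 286870.00 | 742900.00
x_c = 286870.00 / 6460.00 = 44.41 mm
y_c = 742900.00 / 6460.00 = 115.00 mm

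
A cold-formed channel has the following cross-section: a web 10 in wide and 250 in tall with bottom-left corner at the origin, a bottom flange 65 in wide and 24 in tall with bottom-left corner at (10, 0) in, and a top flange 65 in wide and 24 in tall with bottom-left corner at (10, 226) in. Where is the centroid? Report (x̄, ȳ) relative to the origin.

web: A = 10 × 250 = 2500.00, centroid at (5.00, 125.00).
bottom flange: A = 65 × 24 = 1560.00, centroid at (42.50, 12.00).
top flange: A = 65 × 24 = 1560.00, centroid at (42.50, 238.00).
ΣA = 5620.00 in²
ΣAx̄ = (2500.00)(5.00) + (1560.00)(42.50) + (1560.00)(42.50) = 145100.00 in³
ΣAȳ = (2500.00)(125.00) + (1560.00)(12.00) + (1560.00)(238.00) = 702500.00 in³
x̄ = 145100.00 / 5620.00 = 25.82 in
ȳ = 702500.00 / 5620.00 = 125.00 in

x̄ = 25.82 in, ȳ = 125.00 in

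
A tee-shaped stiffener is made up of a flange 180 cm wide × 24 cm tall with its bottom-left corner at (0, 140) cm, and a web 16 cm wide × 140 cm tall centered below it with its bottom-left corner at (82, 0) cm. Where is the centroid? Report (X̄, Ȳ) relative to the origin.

X̄ = 90.00 cm, Ȳ = 124.00 cm

Part | A | x̄ᵢ | ȳᵢ | A·x̄ᵢ | A·ȳᵢ
web | 2240.00 | 90.00 | 70.00 | 201600.00 | 156800.00
flange | 4320.00 | 90.00 | 152.00 | 388800.00 | 656640.00
Σ | 6560.00 |  |  | 590400.00 | 813440.00
X̄ = 590400.00 / 6560.00 = 90.00 cm
Ȳ = 813440.00 / 6560.00 = 124.00 cm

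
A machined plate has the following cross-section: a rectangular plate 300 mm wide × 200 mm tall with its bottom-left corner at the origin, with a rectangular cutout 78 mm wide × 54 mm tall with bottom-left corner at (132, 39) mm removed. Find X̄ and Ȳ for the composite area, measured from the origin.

X̄ = 148.41 mm, Ȳ = 102.57 mm

Part | A | x̄ᵢ | ȳᵢ | A·x̄ᵢ | A·ȳᵢ
plate | 60000.00 | 150.00 | 100.00 | 9000000.00 | 6000000.00
hole | -4212.00 | 171.00 | 66.00 | -720252.00 | -277992.00
Σ | 55788.00 |  |  | 8279748.00 | 5722008.00
X̄ = 8279748.00 / 55788.00 = 148.41 mm
Ȳ = 5722008.00 / 55788.00 = 102.57 mm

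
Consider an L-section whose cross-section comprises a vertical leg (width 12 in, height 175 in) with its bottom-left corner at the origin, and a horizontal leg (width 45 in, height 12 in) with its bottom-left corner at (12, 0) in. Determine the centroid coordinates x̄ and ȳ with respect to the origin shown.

x̄ = 11.83 in, ȳ = 70.83 in

Part | A | x̄ᵢ | ȳᵢ | A·x̄ᵢ | A·ȳᵢ
vertical leg | 2100.00 | 6.00 | 87.50 | 12600.00 | 183750.00
horizontal leg | 540.00 | 34.50 | 6.00 | 18630.00 | 3240.00
Σ | 2640.00 |  |  | 31230.00 | 186990.00
x̄ = 31230.00 / 2640.00 = 11.83 in
ȳ = 186990.00 / 2640.00 = 70.83 in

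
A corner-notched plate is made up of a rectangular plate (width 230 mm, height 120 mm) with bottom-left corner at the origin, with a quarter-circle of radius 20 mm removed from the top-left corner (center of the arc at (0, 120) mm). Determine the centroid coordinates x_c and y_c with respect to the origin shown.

plate: A = 230 × 120 = 27600.00, centroid at (115.00, 60.00).
removed quarter-circle: A = −¼π·20² = -314.16, centroid at (8.49, 111.51).
ΣA = 27285.84 mm²
ΣAx_c = (27600.00)(115.00) + (-314.16)(8.49) = 3171333.33 mm³
ΣAy_c = (27600.00)(60.00) + (-314.16)(111.51) = 1620967.55 mm³
x_c = 3171333.33 / 27285.84 = 116.23 mm
y_c = 1620967.55 / 27285.84 = 59.41 mm

x_c = 116.23 mm, y_c = 59.41 mm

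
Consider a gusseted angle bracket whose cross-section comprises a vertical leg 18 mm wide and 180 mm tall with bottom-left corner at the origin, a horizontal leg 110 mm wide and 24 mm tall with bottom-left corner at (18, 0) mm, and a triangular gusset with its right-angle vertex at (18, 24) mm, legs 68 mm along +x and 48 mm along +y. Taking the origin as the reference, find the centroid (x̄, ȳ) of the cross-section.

x̄ = 38.37 mm, ȳ = 51.73 mm

vertical leg: A = 18 × 180 = 3240.00, centroid at (9.00, 90.00).
horizontal leg: A = 110 × 24 = 2640.00, centroid at (73.00, 12.00).
gusset: A = ½·68·48 = 1632.00, centroid at (40.67, 40.00).
ΣA = 7512.00 mm², ΣAx̄ = 288248.00 mm³, ΣAȳ = 388560.00 mm³.
x̄ = 288248.00/7512.00 = 38.37 mm; ȳ = 388560.00/7512.00 = 51.73 mm.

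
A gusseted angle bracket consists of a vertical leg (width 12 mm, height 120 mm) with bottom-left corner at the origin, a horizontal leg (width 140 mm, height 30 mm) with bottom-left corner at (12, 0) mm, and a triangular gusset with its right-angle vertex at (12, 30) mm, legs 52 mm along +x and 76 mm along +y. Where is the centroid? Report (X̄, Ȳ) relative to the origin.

X̄ = 53.97 mm, Ȳ = 33.97 mm

Part | A | x̄ᵢ | ȳᵢ | A·x̄ᵢ | A·ȳᵢ
vertical leg | 1440.00 | 6.00 | 60.00 | 8640.00 | 86400.00
horizontal leg | 4200.00 | 82.00 | 15.00 | 344400.00 | 63000.00
gusset | 1976.00 | 29.33 | 55.33 | 57962.67 | 109338.67
Σ | 7616.00 |  |  | 411002.67 | 258738.67
X̄ = 411002.67 / 7616.00 = 53.97 mm
Ȳ = 258738.67 / 7616.00 = 33.97 mm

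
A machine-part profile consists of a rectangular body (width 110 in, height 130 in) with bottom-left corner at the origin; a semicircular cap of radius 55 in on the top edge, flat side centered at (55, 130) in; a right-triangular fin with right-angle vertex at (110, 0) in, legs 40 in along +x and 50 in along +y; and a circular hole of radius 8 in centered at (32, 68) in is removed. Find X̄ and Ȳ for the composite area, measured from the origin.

X̄ = 58.68 in, Ȳ = 83.68 in

Part | A | x̄ᵢ | ȳᵢ | A·x̄ᵢ | A·ȳᵢ
rectangular body | 14300.00 | 55.00 | 65.00 | 786500.00 | 929500.00
semicircular top | 4751.66 | 55.00 | 153.34 | 261341.24 | 728632.32
triangular fin | 1000.00 | 123.33 | 16.67 | 123333.33 | 16666.67
hole | -201.06 | 32.00 | 68.00 | -6433.98 | -13672.21
Σ | 19850.60 |  |  | 1164740.59 | 1661126.78
X̄ = 1164740.59 / 19850.60 = 58.68 in
Ȳ = 1661126.78 / 19850.60 = 83.68 in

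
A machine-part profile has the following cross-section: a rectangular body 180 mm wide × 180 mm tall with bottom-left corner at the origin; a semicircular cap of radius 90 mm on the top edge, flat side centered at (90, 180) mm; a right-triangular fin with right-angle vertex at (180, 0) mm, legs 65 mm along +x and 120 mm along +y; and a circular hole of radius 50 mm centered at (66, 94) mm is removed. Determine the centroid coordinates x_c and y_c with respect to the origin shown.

Part | A | x̄ᵢ | ȳᵢ | A·x̄ᵢ | A·ȳᵢ
rectangular body | 32400.00 | 90.00 | 90.00 | 2916000.00 | 2916000.00
semicircular top | 12723.45 | 90.00 | 218.20 | 1145110.52 | 2776221.04
triangular fin | 3900.00 | 201.67 | 40.00 | 786500.00 | 156000.00
hole | -7853.98 | 66.00 | 94.00 | -518362.79 | -738274.27
Σ | 41169.47 |  |  | 4329247.73 | 5109946.77
x_c = 4329247.73 / 41169.47 = 105.16 mm
y_c = 5109946.77 / 41169.47 = 124.12 mm

x_c = 105.16 mm, y_c = 124.12 mm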